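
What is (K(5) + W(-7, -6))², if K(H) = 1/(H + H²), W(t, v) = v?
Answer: 32041/900 ≈ 35.601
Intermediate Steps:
(K(5) + W(-7, -6))² = (1/(5*(1 + 5)) - 6)² = ((⅕)/6 - 6)² = ((⅕)*(⅙) - 6)² = (1/30 - 6)² = (-179/30)² = 32041/900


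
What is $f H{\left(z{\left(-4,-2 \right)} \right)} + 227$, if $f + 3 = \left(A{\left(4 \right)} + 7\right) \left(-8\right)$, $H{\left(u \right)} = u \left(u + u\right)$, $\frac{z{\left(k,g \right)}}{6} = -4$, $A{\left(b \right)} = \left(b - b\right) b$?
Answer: $-67741$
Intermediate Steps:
$A{\left(b \right)} = 0$ ($A{\left(b \right)} = 0 b = 0$)
$z{\left(k,g \right)} = -24$ ($z{\left(k,g \right)} = 6 \left(-4\right) = -24$)
$H{\left(u \right)} = 2 u^{2}$ ($H{\left(u \right)} = u 2 u = 2 u^{2}$)
$f = -59$ ($f = -3 + \left(0 + 7\right) \left(-8\right) = -3 + 7 \left(-8\right) = -3 - 56 = -59$)
$f H{\left(z{\left(-4,-2 \right)} \right)} + 227 = - 59 \cdot 2 \left(-24\right)^{2} + 227 = - 59 \cdot 2 \cdot 576 + 227 = \left(-59\right) 1152 + 227 = -67968 + 227 = -67741$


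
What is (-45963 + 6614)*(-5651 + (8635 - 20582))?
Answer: 692463702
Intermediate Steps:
(-45963 + 6614)*(-5651 + (8635 - 20582)) = -39349*(-5651 - 11947) = -39349*(-17598) = 692463702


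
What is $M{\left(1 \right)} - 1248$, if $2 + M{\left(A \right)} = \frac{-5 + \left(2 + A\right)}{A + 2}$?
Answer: $- \frac{3752}{3} \approx -1250.7$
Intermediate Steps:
$M{\left(A \right)} = -2 + \frac{-3 + A}{2 + A}$ ($M{\left(A \right)} = -2 + \frac{-5 + \left(2 + A\right)}{A + 2} = -2 + \frac{-3 + A}{2 + A}$)
$M{\left(1 \right)} - 1248 = \frac{-7 - 1}{2 + 1} - 1248 = \frac{-7 - 1}{3} - 1248 = \frac{1}{3} \left(-8\right) - 1248 = - \frac{8}{3} - 1248 = - \frac{3752}{3}$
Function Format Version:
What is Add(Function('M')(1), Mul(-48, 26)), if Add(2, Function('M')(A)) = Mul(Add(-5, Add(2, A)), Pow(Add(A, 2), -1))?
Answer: Rational(-3752, 3) ≈ -1250.7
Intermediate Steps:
Function('M')(A) = Add(-2, Mul(Pow(Add(2, A), -1), Add(-3, A))) (Function('M')(A) = Add(-2, Mul(Add(-5, Add(2, A)), Pow(Add(A, 2), -1))) = Add(-2, Mul(Add(-3, A), Pow(Add(2, A), -1))) = Add(-2, Mul(Pow(Add(2, A), -1), Add(-3, A))))
Add(Function('M')(1), Mul(-48, 26)) = Add(Mul(Pow(Add(2, 1), -1), Add(-7, Mul(-1, 1))), Mul(-48, 26)) = Add(Mul(Pow(3, -1), Add(-7, -1)), -1248) = Add(Mul(Rational(1, 3), -8), -1248) = Add(Rational(-8, 3), -1248) = Rational(-3752, 3)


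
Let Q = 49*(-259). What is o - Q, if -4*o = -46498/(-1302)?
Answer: 33024115/2604 ≈ 12682.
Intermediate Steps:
Q = -12691
o = -23249/2604 (o = -(-23249)/(2*(-1302)) = -(-23249)*(-1)/(2*1302) = -¼*23249/651 = -23249/2604 ≈ -8.9282)
o - Q = -23249/2604 - 1*(-12691) = -23249/2604 + 12691 = 33024115/2604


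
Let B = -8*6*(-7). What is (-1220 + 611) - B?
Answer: -945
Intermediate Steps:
B = 336 (B = -48*(-7) = 336)
(-1220 + 611) - B = (-1220 + 611) - 1*336 = -609 - 336 = -945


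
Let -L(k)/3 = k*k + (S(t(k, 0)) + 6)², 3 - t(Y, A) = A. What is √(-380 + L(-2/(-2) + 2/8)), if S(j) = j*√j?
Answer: I*√(9179 + 1728*√3)/4 ≈ 27.582*I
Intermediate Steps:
t(Y, A) = 3 - A
S(j) = j^(3/2)
L(k) = -3*k² - 3*(6 + 3*√3)² (L(k) = -3*(k*k + ((3 - 1*0)^(3/2) + 6)²) = -3*(k² + ((3 + 0)^(3/2) + 6)²) = -3*(k² + (3^(3/2) + 6)²) = -3*(k² + (3*√3 + 6)²) = -3*(k² + (6 + 3*√3)²) = -3*k² - 3*(6 + 3*√3)²)
√(-380 + L(-2/(-2) + 2/8)) = √(-380 + (-189 - 108*√3 - 3*(-2/(-2) + 2/8)²)) = √(-380 + (-189 - 108*√3 - 3*(-2*(-½) + 2*(⅛))²)) = √(-380 + (-189 - 108*√3 - 3*(1 + ¼)²)) = √(-380 + (-189 - 108*√3 - 3*(5/4)²)) = √(-380 + (-189 - 108*√3 - 3*25/16)) = √(-380 + (-189 - 108*√3 - 75/16)) = √(-380 + (-3099/16 - 108*√3)) = √(-9179/16 - 108*√3)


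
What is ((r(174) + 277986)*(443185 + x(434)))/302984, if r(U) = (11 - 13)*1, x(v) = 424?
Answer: 15414525532/37873 ≈ 4.0701e+5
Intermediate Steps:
r(U) = -2 (r(U) = -2*1 = -2)
((r(174) + 277986)*(443185 + x(434)))/302984 = ((-2 + 277986)*(443185 + 424))/302984 = (277984*443609)*(1/302984) = 123316204256*(1/302984) = 15414525532/37873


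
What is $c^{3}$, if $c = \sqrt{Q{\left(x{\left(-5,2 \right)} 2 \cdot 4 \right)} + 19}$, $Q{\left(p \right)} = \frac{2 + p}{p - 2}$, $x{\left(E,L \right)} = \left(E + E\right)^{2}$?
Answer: $\frac{7982 \sqrt{3184818}}{159201} \approx 89.476$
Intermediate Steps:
$x{\left(E,L \right)} = 4 E^{2}$ ($x{\left(E,L \right)} = \left(2 E\right)^{2} = 4 E^{2}$)
$Q{\left(p \right)} = \frac{2 + p}{-2 + p}$
$c = \frac{\sqrt{3184818}}{399}$ ($c = \sqrt{\frac{2 + 4 \left(-5\right)^{2} \cdot 2 \cdot 4}{-2 + 4 \left(-5\right)^{2} \cdot 2 \cdot 4} + 19} = \sqrt{\frac{2 + 4 \cdot 25 \cdot 2 \cdot 4}{-2 + 4 \cdot 25 \cdot 2 \cdot 4} + 19} = \sqrt{\frac{2 + 100 \cdot 2 \cdot 4}{-2 + 100 \cdot 2 \cdot 4} + 19} = \sqrt{\frac{2 + 200 \cdot 4}{-2 + 200 \cdot 4} + 19} = \sqrt{\frac{2 + 800}{-2 + 800} + 19} = \sqrt{\frac{1}{798} \cdot 802 + 19} = \sqrt{\frac{401}{399} + 19} = \sqrt{\frac{7982}{399}} = \frac{\sqrt{3184818}}{399} \approx 4.4727$)
$c^{3} = \left(\frac{\sqrt{3184818}}{399}\right)^{3} = \frac{7982 \sqrt{3184818}}{159201}$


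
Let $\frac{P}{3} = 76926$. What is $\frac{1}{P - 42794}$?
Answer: $\frac{1}{187984} \approx 5.3196 \cdot 10^{-6}$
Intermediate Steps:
$P = 230778$ ($P = 3 \cdot 76926 = 230778$)
$\frac{1}{P - 42794} = \frac{1}{230778 - 42794} = \frac{1}{187984}$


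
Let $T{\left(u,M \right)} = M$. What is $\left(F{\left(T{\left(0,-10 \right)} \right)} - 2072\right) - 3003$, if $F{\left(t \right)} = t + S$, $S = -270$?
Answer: $-5355$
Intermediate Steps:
$F{\left(t \right)} = -270 + t$ ($F{\left(t \right)} = t - 270 = -270 + t$)
$\left(F{\left(T{\left(0,-10 \right)} \right)} - 2072\right) - 3003 = \left(\left(-270 - 10\right) - 2072\right) - 3003 = \left(-280 - 2072\right) - 3003 = -2352 - 3003 = -5355$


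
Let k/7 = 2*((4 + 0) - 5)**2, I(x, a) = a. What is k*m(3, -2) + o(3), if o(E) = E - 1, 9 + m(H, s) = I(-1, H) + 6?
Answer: 2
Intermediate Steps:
m(H, s) = -3 + H (m(H, s) = -9 + (H + 6) = -9 + (6 + H) = -3 + H)
o(E) = -1 + E
k = 14 (k = 7*(2*((4 + 0) - 5)**2) = 7*(2*(4 - 5)**2) = 7*(2*(-1)**2) = 7*(2*1) = 7*2 = 14)
k*m(3, -2) + o(3) = 14*(-3 + 3) + (-1 + 3) = 14*0 + 2 = 0 + 2 = 2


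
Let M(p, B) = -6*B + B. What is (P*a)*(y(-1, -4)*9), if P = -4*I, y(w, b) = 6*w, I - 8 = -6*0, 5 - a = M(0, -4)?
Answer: -25920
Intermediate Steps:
M(p, B) = -5*B
a = -15 (a = 5 - (-5)*(-4) = 5 - 1*20 = 5 - 20 = -15)
I = 8 (I = 8 - 6*0 = 8 + 0 = 8)
P = -32 (P = -4*8 = -32)
(P*a)*(y(-1, -4)*9) = (-32*(-15))*((6*(-1))*9) = 480*(-6*9) = 480*(-54) = -25920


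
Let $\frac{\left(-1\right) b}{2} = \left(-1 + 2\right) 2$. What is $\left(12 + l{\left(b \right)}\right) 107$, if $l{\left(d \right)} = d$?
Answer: $856$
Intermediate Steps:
$b = -4$ ($b = - 2 \left(-1 + 2\right) 2 = - 2 \cdot 1 \cdot 2 = \left(-2\right) 2 = -4$)
$\left(12 + l{\left(b \right)}\right) 107 = \left(12 - 4\right) 107 = 8 \cdot 107 = 856$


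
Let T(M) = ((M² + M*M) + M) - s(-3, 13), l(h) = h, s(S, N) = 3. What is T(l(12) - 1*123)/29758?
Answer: 12264/14879 ≈ 0.82425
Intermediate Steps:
T(M) = -3 + M + 2*M² (T(M) = ((M² + M*M) + M) - 1*3 = ((M² + M²) + M) - 3 = (2*M² + M) - 3 = (M + 2*M²) - 3 = -3 + M + 2*M²)
T(l(12) - 1*123)/29758 = (-3 + (12 - 1*123) + 2*(12 - 1*123)²)/29758 = (-3 + (12 - 123) + 2*(12 - 123)²)*(1/29758) = (-3 - 111 + 2*(-111)²)*(1/29758) = (-3 - 111 + 2*12321)*(1/29758) = (-3 - 111 + 24642)*(1/29758) = 24528*(1/29758) = 12264/14879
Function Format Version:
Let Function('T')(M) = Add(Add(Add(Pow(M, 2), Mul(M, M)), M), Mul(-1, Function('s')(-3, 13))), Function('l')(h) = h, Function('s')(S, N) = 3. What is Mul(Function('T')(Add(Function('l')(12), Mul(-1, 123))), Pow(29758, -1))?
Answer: Rational(12264, 14879) ≈ 0.82425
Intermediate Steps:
Function('T')(M) = Add(-3, M, Mul(2, Pow(M, 2))) (Function('T')(M) = Add(Add(Add(Pow(M, 2), Mul(M, M)), M), Mul(-1, 3)) = Add(Add(Add(Pow(M, 2), Pow(M, 2)), M), -3) = Add(Add(Mul(2, Pow(M, 2)), M), -3) = Add(Add(M, Mul(2, Pow(M, 2))), -3) = Add(-3, M, Mul(2, Pow(M, 2))))
Mul(Function('T')(Add(Function('l')(12), Mul(-1, 123))), Pow(29758, -1)) = Mul(Add(-3, Add(12, Mul(-1, 123)), Mul(2, Pow(Add(12, Mul(-1, 123)), 2))), Pow(29758, -1)) = Mul(Add(-3, Add(12, -123), Mul(2, Pow(Add(12, -123), 2))), Rational(1, 29758)) = Mul(Add(-3, -111, Mul(2, Pow(-111, 2))), Rational(1, 29758)) = Mul(Add(-3, -111, Mul(2, 12321)), Rational(1, 29758)) = Mul(Add(-3, -111, 24642), Rational(1, 29758)) = Mul(24528, Rational(1, 29758)) = Rational(12264, 14879)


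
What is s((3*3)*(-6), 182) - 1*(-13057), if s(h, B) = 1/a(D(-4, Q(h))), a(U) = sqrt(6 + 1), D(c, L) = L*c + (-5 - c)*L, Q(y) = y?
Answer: 13057 + sqrt(7)/7 ≈ 13057.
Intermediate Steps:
D(c, L) = L*c + L*(-5 - c)
a(U) = sqrt(7)
s(h, B) = sqrt(7)/7 (s(h, B) = 1/(sqrt(7)) = sqrt(7)/7)
s((3*3)*(-6), 182) - 1*(-13057) = sqrt(7)/7 - 1*(-13057) = sqrt(7)/7 + 13057 = 13057 + sqrt(7)/7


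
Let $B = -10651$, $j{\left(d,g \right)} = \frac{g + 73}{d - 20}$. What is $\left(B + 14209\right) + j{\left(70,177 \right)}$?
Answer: $3563$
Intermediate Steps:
$j{\left(d,g \right)} = \frac{73 + g}{-20 + d}$
$\left(B + 14209\right) + j{\left(70,177 \right)} = \left(-10651 + 14209\right) + \frac{73 + 177}{-20 + 70} = 3558 + \frac{1}{50} \cdot 250 = 3558 + 5 = 3563$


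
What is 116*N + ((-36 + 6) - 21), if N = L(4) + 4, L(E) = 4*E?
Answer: 2269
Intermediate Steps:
N = 20 (N = 4*4 + 4 = 16 + 4 = 20)
116*N + ((-36 + 6) - 21) = 116*20 + ((-36 + 6) - 21) = 2320 + (-30 - 21) = 2320 - 51 = 2269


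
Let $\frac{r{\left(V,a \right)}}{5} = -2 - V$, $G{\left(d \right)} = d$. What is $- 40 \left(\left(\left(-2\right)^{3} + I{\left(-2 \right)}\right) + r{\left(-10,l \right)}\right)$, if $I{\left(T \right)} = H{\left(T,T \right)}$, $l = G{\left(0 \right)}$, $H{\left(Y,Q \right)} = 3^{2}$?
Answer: $-1640$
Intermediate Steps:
$H{\left(Y,Q \right)} = 9$
$l = 0$
$I{\left(T \right)} = 9$
$r{\left(V,a \right)} = -10 - 5 V$ ($r{\left(V,a \right)} = 5 \left(-2 - V\right) = -10 - 5 V$)
$- 40 \left(\left(\left(-2\right)^{3} + I{\left(-2 \right)}\right) + r{\left(-10,l \right)}\right) = - 40 \left(\left(\left(-2\right)^{3} + 9\right) - -40\right) = - 40 \left(\left(-8 + 9\right) + \left(-10 + 50\right)\right) = - 40 \left(1 + 40\right) = \left(-40\right) 41 = -1640$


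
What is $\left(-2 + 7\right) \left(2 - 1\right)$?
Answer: $5$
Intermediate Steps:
$\left(-2 + 7\right) \left(2 - 1\right) = 5 \cdot 1 = 5$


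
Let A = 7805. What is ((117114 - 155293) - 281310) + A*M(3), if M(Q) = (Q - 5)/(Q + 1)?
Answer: -646783/2 ≈ -3.2339e+5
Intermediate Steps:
M(Q) = (-5 + Q)/(1 + Q)
((117114 - 155293) - 281310) + A*M(3) = ((117114 - 155293) - 281310) + 7805*((-5 + 3)/(1 + 3)) = (-38179 - 281310) + 7805*(-2/4) = -319489 + 7805*((¼)*(-2)) = -319489 + 7805*(-½) = -319489 - 7805/2 = -646783/2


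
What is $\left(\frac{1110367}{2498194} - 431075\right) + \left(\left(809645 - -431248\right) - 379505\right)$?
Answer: $\frac{1075006465089}{2498194} \approx 4.3031 \cdot 10^{5}$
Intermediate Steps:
$\left(\frac{1110367}{2498194} - 431075\right) + \left(\left(809645 - -431248\right) - 379505\right) = \left(1110367 \cdot \frac{1}{2498194} - 431075\right) + \left(\left(809645 + 431248\right) - 379505\right) = \left(\frac{1110367}{2498194} - 431075\right) + \left(1240893 - 379505\right) = - \frac{1076907868183}{2498194} + 861388 = \frac{1075006465089}{2498194}$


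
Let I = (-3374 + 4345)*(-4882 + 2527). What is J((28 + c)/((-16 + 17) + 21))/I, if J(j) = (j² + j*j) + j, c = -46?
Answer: -21/92230435 ≈ -2.2769e-7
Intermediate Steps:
J(j) = j + 2*j² (J(j) = (j² + j²) + j = 2*j² + j = j + 2*j²)
I = -2286705 (I = 971*(-2355) = -2286705)
J((28 + c)/((-16 + 17) + 21))/I = (((28 - 46)/((-16 + 17) + 21))*(1 + 2*((28 - 46)/((-16 + 17) + 21))))/(-2286705) = ((-18/(1 + 21))*(1 + 2*(-18/(1 + 21))))*(-1/2286705) = ((-18/22)*(1 + 2*(-18/22)))*(-1/2286705) = ((-18*1/22)*(1 + 2*(-18*1/22)))*(-1/2286705) = -9*(1 + 2*(-9/11))/11*(-1/2286705) = -9*(1 - 18/11)/11*(-1/2286705) = -9/11*(-7/11)*(-1/2286705) = (63/121)*(-1/2286705) = -21/92230435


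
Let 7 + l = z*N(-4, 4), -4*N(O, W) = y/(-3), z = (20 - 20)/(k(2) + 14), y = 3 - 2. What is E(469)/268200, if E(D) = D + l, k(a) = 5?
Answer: 77/44700 ≈ 0.0017226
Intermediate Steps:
y = 1
z = 0 (z = (20 - 20)/(5 + 14) = 0/19 = 0*(1/19) = 0)
N(O, W) = 1/12 (N(O, W) = -1/(4*(-3)) = -(-1)/(4*3) = -1/4*(-1/3) = 1/12)
l = -7 (l = -7 + 0*(1/12) = -7 + 0 = -7)
E(D) = -7 + D (E(D) = D - 7 = -7 + D)
E(469)/268200 = (-7 + 469)/268200 = 462*(1/268200) = 77/44700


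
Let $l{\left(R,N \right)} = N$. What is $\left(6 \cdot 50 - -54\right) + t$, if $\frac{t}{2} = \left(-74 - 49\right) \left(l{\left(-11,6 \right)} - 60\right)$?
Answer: $13638$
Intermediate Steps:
$t = 13284$ ($t = 2 \left(-74 - 49\right) \left(6 - 60\right) = 2 \left(- 123 \left(6 - 60\right)\right) = 2 \left(\left(-123\right) \left(-54\right)\right) = 2 \cdot 6642 = 13284$)
$\left(6 \cdot 50 - -54\right) + t = \left(6 \cdot 50 - -54\right) + 13284 = \left(300 + 54\right) + 13284 = 354 + 13284 = 13638$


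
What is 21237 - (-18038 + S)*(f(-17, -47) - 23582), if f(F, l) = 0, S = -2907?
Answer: -493903753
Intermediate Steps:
21237 - (-18038 + S)*(f(-17, -47) - 23582) = 21237 - (-18038 - 2907)*(0 - 23582) = 21237 - (-20945)*(-23582) = 21237 - 1*493924990 = 21237 - 493924990 = -493903753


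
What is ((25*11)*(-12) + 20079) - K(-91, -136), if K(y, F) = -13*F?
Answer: 15011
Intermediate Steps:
((25*11)*(-12) + 20079) - K(-91, -136) = ((25*11)*(-12) + 20079) - (-13)*(-136) = (275*(-12) + 20079) - 1*1768 = (-3300 + 20079) - 1768 = 16779 - 1768 = 15011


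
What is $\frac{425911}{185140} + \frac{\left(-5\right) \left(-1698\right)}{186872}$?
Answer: $\frac{5072667437}{2162342630} \approx 2.3459$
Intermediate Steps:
$\frac{425911}{185140} + \frac{\left(-5\right) \left(-1698\right)}{186872} = 425911 \cdot \frac{1}{185140} + 8490 \cdot \frac{1}{186872} = \frac{425911}{185140} + \frac{4245}{93436} = \frac{5072667437}{2162342630}$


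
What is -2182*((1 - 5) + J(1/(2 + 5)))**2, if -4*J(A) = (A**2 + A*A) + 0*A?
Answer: -168503859/4802 ≈ -35090.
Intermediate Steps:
J(A) = -A**2/2 (J(A) = -((A**2 + A*A) + 0*A)/4 = -((A**2 + A**2) + 0)/4 = -(2*A**2 + 0)/4 = -A**2/2)
-2182*((1 - 5) + J(1/(2 + 5)))**2 = -2182*((1 - 5) - 1/(2*(2 + 5)**2))**2 = -2182*(-4 - (1/7)**2/2)**2 = -2182*(-4 - 1/2*1/49)**2 = -2182*(-4 - 1/98)**2 = -2182*(-393/98)**2 = -2182*154449/9604 = -168503859/4802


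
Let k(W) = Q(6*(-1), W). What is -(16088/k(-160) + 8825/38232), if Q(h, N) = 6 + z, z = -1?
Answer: -615120541/191160 ≈ -3217.8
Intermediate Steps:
Q(h, N) = 5 (Q(h, N) = 6 - 1 = 5)
k(W) = 5
-(16088/k(-160) + 8825/38232) = -(16088/5 + 8825/38232) = -1*615120541/191160 = -615120541/191160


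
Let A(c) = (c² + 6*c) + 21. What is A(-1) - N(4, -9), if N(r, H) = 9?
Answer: 7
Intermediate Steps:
A(c) = 21 + c² + 6*c
A(-1) - N(4, -9) = (21 + (-1)² + 6*(-1)) - 1*9 = (21 + 1 - 6) - 9 = 16 - 9 = 7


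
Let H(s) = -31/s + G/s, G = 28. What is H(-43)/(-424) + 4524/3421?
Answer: 82471305/62371672 ≈ 1.3223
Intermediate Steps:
H(s) = -3/s (H(s) = -31/s + 28/s = -3/s)
H(-43)/(-424) + 4524/3421 = -3/(-43)/(-424) + 4524/3421 = -3*(-1/43)*(-1/424) + 4524*(1/3421) = (3/43)*(-1/424) + 4524/3421 = -3/18232 + 4524/3421 = 82471305/62371672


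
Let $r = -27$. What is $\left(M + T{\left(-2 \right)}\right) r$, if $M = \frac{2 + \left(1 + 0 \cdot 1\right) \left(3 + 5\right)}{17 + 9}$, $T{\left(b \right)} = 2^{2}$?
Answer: $- \frac{1539}{13} \approx -118.38$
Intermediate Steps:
$T{\left(b \right)} = 4$
$M = \frac{5}{13}$ ($M = \frac{2 + \left(1 + 0\right) 8}{26} = \left(2 + 1 \cdot 8\right) \frac{1}{26} = \left(2 + 8\right) \frac{1}{26} = 10 \cdot \frac{1}{26} = \frac{5}{13} \approx 0.38462$)
$\left(M + T{\left(-2 \right)}\right) r = \left(\frac{5}{13} + 4\right) \left(-27\right) = \frac{57}{13} \left(-27\right) = - \frac{1539}{13}$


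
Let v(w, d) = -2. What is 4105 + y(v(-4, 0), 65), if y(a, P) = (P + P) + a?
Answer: 4233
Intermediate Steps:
y(a, P) = a + 2*P (y(a, P) = 2*P + a = a + 2*P)
4105 + y(v(-4, 0), 65) = 4105 + (-2 + 2*65) = 4105 + (-2 + 130) = 4105 + 128 = 4233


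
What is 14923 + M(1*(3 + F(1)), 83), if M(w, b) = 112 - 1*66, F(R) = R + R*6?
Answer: 14969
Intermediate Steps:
F(R) = 7*R (F(R) = R + 6*R = 7*R)
M(w, b) = 46 (M(w, b) = 112 - 66 = 46)
14923 + M(1*(3 + F(1)), 83) = 14923 + 46 = 14969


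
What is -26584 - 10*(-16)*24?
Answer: -22744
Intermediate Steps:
-26584 - 10*(-16)*24 = -26584 + 160*24 = -26584 + 3840 = -22744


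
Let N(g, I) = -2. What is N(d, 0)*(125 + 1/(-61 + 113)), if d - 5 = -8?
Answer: -6501/26 ≈ -250.04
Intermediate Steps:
d = -3 (d = 5 - 8 = -3)
N(d, 0)*(125 + 1/(-61 + 113)) = -2*(125 + 1/(-61 + 113)) = -2*(125 + 1/52) = -2*6501/52 = -6501/26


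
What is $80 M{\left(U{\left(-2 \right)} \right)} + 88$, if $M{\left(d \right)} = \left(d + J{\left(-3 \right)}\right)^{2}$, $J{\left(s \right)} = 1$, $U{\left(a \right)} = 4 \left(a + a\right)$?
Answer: $18088$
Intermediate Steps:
$U{\left(a \right)} = 8 a$ ($U{\left(a \right)} = 4 \cdot 2 a = 8 a$)
$M{\left(d \right)} = \left(1 + d\right)^{2}$ ($M{\left(d \right)} = \left(d + 1\right)^{2} = \left(1 + d\right)^{2}$)
$80 M{\left(U{\left(-2 \right)} \right)} + 88 = 80 \left(1 + 8 \left(-2\right)\right)^{2} + 88 = 80 \left(1 - 16\right)^{2} + 88 = 80 \left(-15\right)^{2} + 88 = 80 \cdot 225 + 88 = 18000 + 88 = 18088$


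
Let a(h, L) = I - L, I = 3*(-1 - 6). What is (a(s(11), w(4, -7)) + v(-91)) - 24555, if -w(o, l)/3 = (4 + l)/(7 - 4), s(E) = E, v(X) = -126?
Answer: -24705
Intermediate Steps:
I = -21 (I = 3*(-7) = -21)
w(o, l) = -4 - l (w(o, l) = -3*(4 + l)/(7 - 4) = -3*(4 + l)/3 = -3*(4/3 + l/3) = -4 - l)
a(h, L) = -21 - L
(a(s(11), w(4, -7)) + v(-91)) - 24555 = ((-21 - (-4 - 1*(-7))) - 126) - 24555 = ((-21 - (-4 + 7)) - 126) - 24555 = ((-21 - 1*3) - 126) - 24555 = ((-21 - 3) - 126) - 24555 = (-24 - 126) - 24555 = -150 - 24555 = -24705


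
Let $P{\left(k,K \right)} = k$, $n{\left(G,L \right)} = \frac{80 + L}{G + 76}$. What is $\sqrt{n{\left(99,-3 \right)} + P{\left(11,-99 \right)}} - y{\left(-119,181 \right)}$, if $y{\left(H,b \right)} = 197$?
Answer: $-197 + \frac{\sqrt{286}}{5} \approx -193.62$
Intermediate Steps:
$n{\left(G,L \right)} = \frac{80 + L}{76 + G}$
$\sqrt{n{\left(99,-3 \right)} + P{\left(11,-99 \right)}} - y{\left(-119,181 \right)} = \sqrt{\frac{80 - 3}{76 + 99} + 11} - 197 = \sqrt{\frac{1}{175} \cdot 77 + 11} - 197 = \sqrt{\frac{11}{25} + 11} - 197 = \sqrt{\frac{286}{25}} - 197 = \frac{\sqrt{286}}{5} - 197 = -197 + \frac{\sqrt{286}}{5}$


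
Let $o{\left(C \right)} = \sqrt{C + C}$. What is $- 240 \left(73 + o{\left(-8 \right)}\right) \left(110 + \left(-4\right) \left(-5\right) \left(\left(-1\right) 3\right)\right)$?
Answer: $-876000 - 48000 i \approx -8.76 \cdot 10^{5} - 48000.0 i$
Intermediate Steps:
$o{\left(C \right)} = \sqrt{2} \sqrt{C}$ ($o{\left(C \right)} = \sqrt{2 C} = \sqrt{2} \sqrt{C}$)
$- 240 \left(73 + o{\left(-8 \right)}\right) \left(110 + \left(-4\right) \left(-5\right) \left(\left(-1\right) 3\right)\right) = - 240 \left(73 + \sqrt{2} \sqrt{-8}\right) \left(110 + \left(-4\right) \left(-5\right) \left(\left(-1\right) 3\right)\right) = - 240 \left(73 + \sqrt{2} \cdot 2 i \sqrt{2}\right) \left(110 + 20 \left(-3\right)\right) = - 240 \left(73 + 4 i\right) \left(110 - 60\right) = - 240 \left(73 + 4 i\right) 50 = - 240 \left(3650 + 200 i\right) = -876000 - 48000 i$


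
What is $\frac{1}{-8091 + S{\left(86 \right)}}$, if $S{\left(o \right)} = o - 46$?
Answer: $- \frac{1}{8051} \approx -0.00012421$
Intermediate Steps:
$S{\left(o \right)} = -46 + o$
$\frac{1}{-8091 + S{\left(86 \right)}} = \frac{1}{-8091 + \left(-46 + 86\right)} = \frac{1}{-8091 + 40} = \frac{1}{-8051} = - \frac{1}{8051}$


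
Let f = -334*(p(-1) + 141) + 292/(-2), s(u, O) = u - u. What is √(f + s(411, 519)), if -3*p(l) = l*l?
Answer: I*√424158/3 ≈ 217.09*I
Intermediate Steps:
p(l) = -l²/3 (p(l) = -l*l/3 = -l²/3)
s(u, O) = 0
f = -141386/3 (f = -334*(-⅓*(-1)² + 141) + 292/(-2) = -334*(-⅓*1 + 141) + 292*(-½) = -334*(-⅓ + 141) - 146 = -334*422/3 - 146 = -140948/3 - 146 = -141386/3 ≈ -47129.)
√(f + s(411, 519)) = √(-141386/3 + 0) = √(-141386/3) = I*√424158/3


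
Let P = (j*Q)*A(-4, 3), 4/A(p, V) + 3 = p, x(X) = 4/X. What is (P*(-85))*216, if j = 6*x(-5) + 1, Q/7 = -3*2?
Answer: 1674432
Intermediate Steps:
A(p, V) = 4/(-3 + p)
Q = -42 (Q = 7*(-3*2) = 7*(-6) = -42)
j = -19/5 (j = 6*(4/(-5)) + 1 = 6*(4*(-1/5)) + 1 = 6*(-4/5) + 1 = -24/5 + 1 = -19/5 ≈ -3.8000)
P = -456/5 (P = (-19/5*(-42))*(4/(-3 - 4)) = 798*(4/(-7))/5 = 798*(4*(-1/7))/5 = (798/5)*(-4/7) = -456/5 ≈ -91.200)
(P*(-85))*216 = -456/5*(-85)*216 = 7752*216 = 1674432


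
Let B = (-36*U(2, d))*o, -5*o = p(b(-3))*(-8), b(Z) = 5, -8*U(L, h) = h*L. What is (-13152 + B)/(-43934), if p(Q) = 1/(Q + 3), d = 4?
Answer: 32862/109835 ≈ 0.29919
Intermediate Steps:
U(L, h) = -L*h/8 (U(L, h) = -h*L/8 = -L*h/8)
p(Q) = 1/(3 + Q)
o = ⅕ (o = -(-8)/(5*(3 + 5)) = -(-8)/(5*8) = -(-8)/40 = -⅕*(-1) = ⅕ ≈ 0.20000)
B = 36/5 (B = -(-9)*2*4/2*(⅕) = -36*(-1)*(⅕) = 36*(⅕) = 36/5 ≈ 7.2000)
(-13152 + B)/(-43934) = (-13152 + 36/5)/(-43934) = -65724/5*(-1/43934) = 32862/109835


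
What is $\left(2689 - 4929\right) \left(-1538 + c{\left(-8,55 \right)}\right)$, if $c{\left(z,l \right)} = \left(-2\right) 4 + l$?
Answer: $3339840$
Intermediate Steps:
$c{\left(z,l \right)} = -8 + l$
$\left(2689 - 4929\right) \left(-1538 + c{\left(-8,55 \right)}\right) = \left(2689 - 4929\right) \left(-1538 + \left(-8 + 55\right)\right) = - 2240 \left(-1538 + 47\right) = \left(-2240\right) \left(-1491\right) = 3339840$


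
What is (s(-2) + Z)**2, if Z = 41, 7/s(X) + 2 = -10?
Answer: 235225/144 ≈ 1633.5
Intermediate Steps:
s(X) = -7/12 (s(X) = 7/(-2 - 10) = 7/(-12) = 7*(-1/12) = -7/12)
(s(-2) + Z)**2 = (-7/12 + 41)**2 = (485/12)**2 = 235225/144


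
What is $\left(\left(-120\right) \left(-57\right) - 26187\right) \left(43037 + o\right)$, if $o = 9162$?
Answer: $-1009894053$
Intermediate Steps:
$\left(\left(-120\right) \left(-57\right) - 26187\right) \left(43037 + o\right) = \left(\left(-120\right) \left(-57\right) - 26187\right) \left(43037 + 9162\right) = \left(6840 - 26187\right) 52199 = \left(-19347\right) 52199 = -1009894053$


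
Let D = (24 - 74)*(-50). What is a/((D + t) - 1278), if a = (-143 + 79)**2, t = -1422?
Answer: -512/25 ≈ -20.480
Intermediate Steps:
D = 2500 (D = -50*(-50) = 2500)
a = 4096 (a = (-64)**2 = 4096)
a/((D + t) - 1278) = 4096/((2500 - 1422) - 1278) = 4096/(1078 - 1278) = 4096/(-200) = 4096*(-1/200) = -512/25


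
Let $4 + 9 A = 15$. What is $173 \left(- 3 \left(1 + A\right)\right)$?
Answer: $- \frac{3460}{3} \approx -1153.3$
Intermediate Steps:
$A = \frac{11}{9}$ ($A = - \frac{4}{9} + \frac{1}{9} \cdot 15 = - \frac{4}{9} + \frac{5}{3} = \frac{11}{9} \approx 1.2222$)
$173 \left(- 3 \left(1 + A\right)\right) = 173 \left(- 3 \left(1 + \frac{11}{9}\right)\right) = 173 \left(\left(-3\right) \frac{20}{9}\right) = 173 \left(- \frac{20}{3}\right) = - \frac{3460}{3}$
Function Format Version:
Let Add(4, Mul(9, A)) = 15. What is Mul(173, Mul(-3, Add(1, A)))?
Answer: Rational(-3460, 3) ≈ -1153.3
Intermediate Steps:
A = Rational(11, 9) (A = Add(Rational(-4, 9), Mul(Rational(1, 9), 15)) = Add(Rational(-4, 9), Rational(5, 3)) = Rational(11, 9) ≈ 1.2222)
Mul(173, Mul(-3, Add(1, A))) = Mul(173, Mul(-3, Add(1, Rational(11, 9)))) = Mul(173, Mul(-3, Rational(20, 9))) = Mul(173, Rational(-20, 3)) = Rational(-3460, 3)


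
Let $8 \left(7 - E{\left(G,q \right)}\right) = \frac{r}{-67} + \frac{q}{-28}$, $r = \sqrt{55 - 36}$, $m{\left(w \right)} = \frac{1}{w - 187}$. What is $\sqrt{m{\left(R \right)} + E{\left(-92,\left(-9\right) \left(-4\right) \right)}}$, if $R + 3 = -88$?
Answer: $\frac{\sqrt{486668677334 + 126861686 \sqrt{19}}}{260764} \approx 2.6768$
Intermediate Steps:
$R = -91$ ($R = -3 - 88 = -91$)
$m{\left(w \right)} = \frac{1}{-187 + w}$
$r = \sqrt{19} \approx 4.3589$
$E{\left(G,q \right)} = 7 + \frac{q}{224} + \frac{\sqrt{19}}{536}$ ($E{\left(G,q \right)} = 7 - \frac{\frac{\sqrt{19}}{-67} + \frac{q}{-28}}{8} = 7 - \frac{\sqrt{19} \left(- \frac{1}{67}\right) + q \left(- \frac{1}{28}\right)}{8} = 7 - \frac{- \frac{\sqrt{19}}{67} - \frac{q}{28}}{8} = 7 - \frac{- \frac{q}{28} - \frac{\sqrt{19}}{67}}{8} = 7 + \left(\frac{q}{224} + \frac{\sqrt{19}}{536}\right) = 7 + \frac{q}{224} + \frac{\sqrt{19}}{536}$)
$\sqrt{m{\left(R \right)} + E{\left(-92,\left(-9\right) \left(-4\right) \right)}} = \sqrt{\frac{1}{-187 - 91} + \left(7 + \frac{\left(-9\right) \left(-4\right)}{224} + \frac{\sqrt{19}}{536}\right)} = \sqrt{\frac{1}{-278} + \left(7 + \frac{1}{224} \cdot 36 + \frac{\sqrt{19}}{536}\right)} = \sqrt{- \frac{1}{278} + \left(7 + \frac{9}{56} + \frac{\sqrt{19}}{536}\right)} = \sqrt{- \frac{1}{278} + \left(\frac{401}{56} + \frac{\sqrt{19}}{536}\right)} = \sqrt{\frac{55711}{7784} + \frac{\sqrt{19}}{536}}$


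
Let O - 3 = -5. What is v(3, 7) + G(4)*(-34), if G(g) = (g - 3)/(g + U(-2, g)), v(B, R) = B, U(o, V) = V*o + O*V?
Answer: 35/6 ≈ 5.8333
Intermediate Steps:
O = -2 (O = 3 - 5 = -2)
U(o, V) = -2*V + V*o (U(o, V) = V*o - 2*V = -2*V + V*o)
G(g) = -(-3 + g)/(3*g) (G(g) = (g - 3)/(g + g*(-2 - 2)) = (-3 + g)/(g + g*(-4)) = (-3 + g)/(g - 4*g) = (-3 + g)/((-3*g)) = (-3 + g)*(-1/(3*g)) = -(-3 + g)/(3*g))
v(3, 7) + G(4)*(-34) = 3 + ((1/3)*(3 - 1*4)/4)*(-34) = 3 + ((1/3)*(1/4)*(3 - 4))*(-34) = 3 + ((1/3)*(1/4)*(-1))*(-34) = 3 - 1/12*(-34) = 3 + 17/6 = 35/6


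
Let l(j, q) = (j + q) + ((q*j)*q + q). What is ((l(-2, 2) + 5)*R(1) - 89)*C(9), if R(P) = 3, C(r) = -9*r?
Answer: 7452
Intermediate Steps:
l(j, q) = j + 2*q + j*q² (l(j, q) = (j + q) + ((j*q)*q + q) = (j + q) + (j*q² + q) = (j + q) + (q + j*q²) = j + 2*q + j*q²)
((l(-2, 2) + 5)*R(1) - 89)*C(9) = (((-2 + 2*2 - 2*2²) + 5)*3 - 89)*(-9*9) = (((-2 + 4 - 2*4) + 5)*3 - 89)*(-81) = (((-2 + 4 - 8) + 5)*3 - 89)*(-81) = ((-6 + 5)*3 - 89)*(-81) = (-1*3 - 89)*(-81) = (-3 - 89)*(-81) = -92*(-81) = 7452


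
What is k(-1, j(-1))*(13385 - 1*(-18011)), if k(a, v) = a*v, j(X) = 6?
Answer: -188376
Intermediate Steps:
k(-1, j(-1))*(13385 - 1*(-18011)) = (-1*6)*(13385 - 1*(-18011)) = -6*(13385 + 18011) = -6*31396 = -188376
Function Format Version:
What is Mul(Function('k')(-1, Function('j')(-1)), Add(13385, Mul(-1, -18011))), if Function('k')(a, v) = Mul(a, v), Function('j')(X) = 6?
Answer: -188376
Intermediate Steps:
Mul(Function('k')(-1, Function('j')(-1)), Add(13385, Mul(-1, -18011))) = Mul(Mul(-1, 6), Add(13385, Mul(-1, -18011))) = Mul(-6, Add(13385, 18011)) = Mul(-6, 31396) = -188376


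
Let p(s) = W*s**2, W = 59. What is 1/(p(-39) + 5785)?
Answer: 1/95524 ≈ 1.0469e-5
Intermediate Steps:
p(s) = 59*s**2
1/(p(-39) + 5785) = 1/(59*(-39)**2 + 5785) = 1/(59*1521 + 5785) = 1/(89739 + 5785) = 1/95524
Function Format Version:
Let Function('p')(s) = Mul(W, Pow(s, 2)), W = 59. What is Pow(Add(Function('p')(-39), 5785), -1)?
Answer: Rational(1, 95524) ≈ 1.0469e-5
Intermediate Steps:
Function('p')(s) = Mul(59, Pow(s, 2))
Pow(Add(Function('p')(-39), 5785), -1) = Pow(Add(Mul(59, Pow(-39, 2)), 5785), -1) = Pow(Add(Mul(59, 1521), 5785), -1) = Pow(Add(89739, 5785), -1) = Pow(95524, -1) = Rational(1, 95524)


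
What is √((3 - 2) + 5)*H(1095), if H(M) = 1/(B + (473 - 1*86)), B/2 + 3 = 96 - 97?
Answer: √6/379 ≈ 0.0064630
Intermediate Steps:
B = -8 (B = -6 + 2*(96 - 97) = -6 + 2*(-1) = -6 - 2 = -8)
H(M) = 1/379 (H(M) = 1/(-8 + (473 - 1*86)) = 1/(-8 + (473 - 86)) = 1/(-8 + 387) = 1/379)
√((3 - 2) + 5)*H(1095) = √((3 - 2) + 5)*(1/379) = √(1 + 5)*(1/379) = √6*(1/379) = √6/379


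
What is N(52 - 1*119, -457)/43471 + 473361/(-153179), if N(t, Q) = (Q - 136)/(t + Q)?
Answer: -10782506605097/3489234417916 ≈ -3.0902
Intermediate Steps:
N(t, Q) = (-136 + Q)/(Q + t)
N(52 - 1*119, -457)/43471 + 473361/(-153179) = ((-136 - 457)/(-457 + (52 - 1*119)))/43471 + 473361/(-153179) = (-593/(-457 + (52 - 119)))*(1/43471) + 473361*(-1/153179) = (-593/(-457 - 67))*(1/43471) - 473361/153179 = (-593/(-524))*(1/43471) - 473361/153179 = -1/524*(-593)*(1/43471) - 473361/153179 = (593/524)*(1/43471) - 473361/153179 = 593/22778804 - 473361/153179 = -10782506605097/3489234417916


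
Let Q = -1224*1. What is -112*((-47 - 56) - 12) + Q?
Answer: 11656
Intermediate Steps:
Q = -1224
-112*((-47 - 56) - 12) + Q = -112*((-47 - 56) - 12) - 1224 = -112*(-103 - 12) - 1224 = -112*(-115) - 1224 = 12880 - 1224 = 11656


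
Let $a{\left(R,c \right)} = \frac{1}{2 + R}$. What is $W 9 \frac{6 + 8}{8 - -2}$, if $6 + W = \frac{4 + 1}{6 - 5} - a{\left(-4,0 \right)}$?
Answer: $- \frac{63}{10} \approx -6.3$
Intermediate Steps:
$W = - \frac{1}{2}$ ($W = -6 + \left(\frac{4 + 1}{6 - 5} - \frac{1}{2 - 4}\right) = -6 + \left(\frac{5}{1} - \frac{1}{-2}\right) = -6 + \left(5 \cdot 1 - - \frac{1}{2}\right) = -6 + \left(5 + \frac{1}{2}\right) = -6 + \frac{11}{2} = - \frac{1}{2} \approx -0.5$)
$W 9 \frac{6 + 8}{8 - -2} = \left(- \frac{1}{2}\right) 9 \frac{6 + 8}{8 - -2} = - \frac{9 \frac{14}{8 + 2}}{2} = - \frac{9 \cdot \frac{14}{10}}{2} = - \frac{9 \cdot 14 \cdot \frac{1}{10}}{2} = \left(- \frac{9}{2}\right) \frac{7}{5} = - \frac{63}{10}$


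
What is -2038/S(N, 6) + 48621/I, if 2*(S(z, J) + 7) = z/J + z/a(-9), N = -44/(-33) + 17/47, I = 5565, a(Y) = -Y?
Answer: 19746266999/63695135 ≈ 310.01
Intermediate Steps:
N = 239/141 (N = -44*(-1/33) + 17*(1/47) = 4/3 + 17/47 = 239/141 ≈ 1.6950)
S(z, J) = -7 + z/18 + z/(2*J) (S(z, J) = -7 + (z/J + z/((-1*(-9))))/2 = -7 + (z/J + z/9)/2 = -7 + (z/9 + z/J)/2 = -7 + (z/18 + z/(2*J)) = -7 + z/18 + z/(2*J))
-2038/S(N, 6) + 48621/I = -2038/(-7 + (1/18)*(239/141) + (½)*(239/141)/6) + 48621/5565 = -2038/(-7 + 239/2538 + (½)*(239/141)*(⅙)) + 48621*(1/5565) = -2038/(-7 + 239/2538 + 239/1692) + 16207/1855 = -2038/(-34337/5076) + 16207/1855 = -2038*(-5076/34337) + 16207/1855 = 10344888/34337 + 16207/1855 = 19746266999/63695135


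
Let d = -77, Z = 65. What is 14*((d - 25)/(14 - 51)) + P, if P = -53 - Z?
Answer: -2938/37 ≈ -79.405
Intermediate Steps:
P = -118 (P = -53 - 1*65 = -53 - 65 = -118)
14*((d - 25)/(14 - 51)) + P = 14*((-77 - 25)/(14 - 51)) - 118 = 14*(-102/(-37)) - 118 = 14*(-102*(-1/37)) - 118 = 14*(102/37) - 118 = 1428/37 - 118 = -2938/37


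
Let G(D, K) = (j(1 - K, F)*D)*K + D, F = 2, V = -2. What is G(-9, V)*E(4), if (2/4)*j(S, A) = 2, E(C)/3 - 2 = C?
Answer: 1134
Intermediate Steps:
E(C) = 6 + 3*C
j(S, A) = 4 (j(S, A) = 2*2 = 4)
G(D, K) = D + 4*D*K (G(D, K) = (4*D)*K + D = 4*D*K + D = D + 4*D*K)
G(-9, V)*E(4) = (-9*(1 + 4*(-2)))*(6 + 3*4) = (-9*(1 - 8))*(6 + 12) = -9*(-7)*18 = 63*18 = 1134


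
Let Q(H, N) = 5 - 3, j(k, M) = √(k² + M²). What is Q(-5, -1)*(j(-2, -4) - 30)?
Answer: -60 + 4*√5 ≈ -51.056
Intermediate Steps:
j(k, M) = √(M² + k²)
Q(H, N) = 2
Q(-5, -1)*(j(-2, -4) - 30) = 2*(√((-4)² + (-2)²) - 30) = 2*(√(16 + 4) - 30) = 2*(√20 - 30) = 2*(2*√5 - 30) = 2*(-30 + 2*√5) = -60 + 4*√5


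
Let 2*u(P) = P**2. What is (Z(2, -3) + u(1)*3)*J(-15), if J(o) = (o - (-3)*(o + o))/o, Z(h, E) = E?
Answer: -21/2 ≈ -10.500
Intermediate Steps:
u(P) = P**2/2
J(o) = 7 (J(o) = (o - (-3)*2*o)/o = (o - (-6)*o)/o = (o + 6*o)/o = (7*o)/o = 7)
(Z(2, -3) + u(1)*3)*J(-15) = (-3 + ((1/2)*1**2)*3)*7 = (-3 + ((1/2)*1)*3)*7 = (-3 + (1/2)*3)*7 = (-3 + 3/2)*7 = -3/2*7 = -21/2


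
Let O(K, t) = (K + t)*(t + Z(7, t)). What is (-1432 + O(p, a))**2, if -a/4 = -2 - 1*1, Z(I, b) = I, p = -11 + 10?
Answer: 1495729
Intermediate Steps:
p = -1
a = 12 (a = -4*(-2 - 1*1) = -4*(-2 - 1) = -4*(-3) = 12)
O(K, t) = (7 + t)*(K + t) (O(K, t) = (K + t)*(t + 7) = (K + t)*(7 + t) = (7 + t)*(K + t))
(-1432 + O(p, a))**2 = (-1432 + (12**2 + 7*(-1) + 7*12 - 1*12))**2 = (-1432 + (144 - 7 + 84 - 12))**2 = (-1432 + 209)**2 = (-1223)**2 = 1495729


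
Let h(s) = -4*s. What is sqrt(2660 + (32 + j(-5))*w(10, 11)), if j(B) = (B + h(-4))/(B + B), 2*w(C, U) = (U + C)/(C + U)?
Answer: sqrt(267545)/10 ≈ 51.725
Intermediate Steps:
w(C, U) = 1/2 (w(C, U) = ((U + C)/(C + U))/2 = ((C + U)/(C + U))/2 = (1/2)*1 = 1/2)
j(B) = (16 + B)/(2*B) (j(B) = (B - 4*(-4))/(B + B) = (B + 16)/((2*B)) = (16 + B)*(1/(2*B)) = (16 + B)/(2*B))
sqrt(2660 + (32 + j(-5))*w(10, 11)) = sqrt(2660 + (32 + (1/2)*(16 - 5)/(-5))*(1/2)) = sqrt(2660 + (32 + (1/2)*(-1/5)*11)*(1/2)) = sqrt(2660 + (32 - 11/10)*(1/2)) = sqrt(2660 + (309/10)*(1/2)) = sqrt(2660 + 309/20) = sqrt(53509/20) = sqrt(267545)/10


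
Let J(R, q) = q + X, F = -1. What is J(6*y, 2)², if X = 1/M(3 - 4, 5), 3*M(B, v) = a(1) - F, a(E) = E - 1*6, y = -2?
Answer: 25/16 ≈ 1.5625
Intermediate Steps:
a(E) = -6 + E (a(E) = E - 6 = -6 + E)
M(B, v) = -4/3 (M(B, v) = ((-6 + 1) - 1*(-1))/3 = (-5 + 1)/3 = (⅓)*(-4) = -4/3)
X = -¾ (X = 1/(-4/3) = -¾ ≈ -0.75000)
J(R, q) = -¾ + q (J(R, q) = q - ¾ = -¾ + q)
J(6*y, 2)² = (-¾ + 2)² = (5/4)² = 25/16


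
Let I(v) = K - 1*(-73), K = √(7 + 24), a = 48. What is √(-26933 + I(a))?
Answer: √(-26860 + √31) ≈ 163.87*I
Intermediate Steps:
K = √31 ≈ 5.5678
I(v) = 73 + √31 (I(v) = √31 - 1*(-73) = √31 + 73 = 73 + √31)
√(-26933 + I(a)) = √(-26933 + (73 + √31)) = √(-26860 + √31)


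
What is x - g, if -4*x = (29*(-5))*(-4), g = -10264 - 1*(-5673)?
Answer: 4446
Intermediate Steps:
g = -4591 (g = -10264 + 5673 = -4591)
x = -145 (x = -29*(-5)*(-4)/4 = -(-145)*(-4)/4 = -1/4*580 = -145)
x - g = -145 - 1*(-4591) = -145 + 4591 = 4446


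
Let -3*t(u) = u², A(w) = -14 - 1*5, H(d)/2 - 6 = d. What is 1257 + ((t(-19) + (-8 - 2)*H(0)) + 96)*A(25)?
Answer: 11998/3 ≈ 3999.3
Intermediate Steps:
H(d) = 12 + 2*d
A(w) = -19 (A(w) = -14 - 5 = -19)
t(u) = -u²/3
1257 + ((t(-19) + (-8 - 2)*H(0)) + 96)*A(25) = 1257 + ((-⅓*(-19)² + (-8 - 2)*(12 + 2*0)) + 96)*(-19) = 1257 + ((-⅓*361 - 10*(12 + 0)) + 96)*(-19) = 1257 + ((-361/3 - 10*12) + 96)*(-19) = 1257 + ((-361/3 - 120) + 96)*(-19) = 1257 + (-721/3 + 96)*(-19) = 1257 - 433/3*(-19) = 1257 + 8227/3 = 11998/3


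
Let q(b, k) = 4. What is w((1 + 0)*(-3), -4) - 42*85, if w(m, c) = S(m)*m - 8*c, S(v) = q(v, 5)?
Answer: -3550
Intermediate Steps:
S(v) = 4
w(m, c) = -8*c + 4*m (w(m, c) = 4*m - 8*c = -8*c + 4*m)
w((1 + 0)*(-3), -4) - 42*85 = (-8*(-4) + 4*((1 + 0)*(-3))) - 42*85 = (32 + 4*(1*(-3))) - 3570 = (32 + 4*(-3)) - 3570 = (32 - 12) - 3570 = 20 - 3570 = -3550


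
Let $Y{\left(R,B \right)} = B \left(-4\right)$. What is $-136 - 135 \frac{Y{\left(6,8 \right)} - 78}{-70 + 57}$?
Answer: $- \frac{16618}{13} \approx -1278.3$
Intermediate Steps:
$Y{\left(R,B \right)} = - 4 B$
$-136 - 135 \frac{Y{\left(6,8 \right)} - 78}{-70 + 57} = -136 - 135 \frac{\left(-4\right) 8 - 78}{-70 + 57} = -136 - 135 \frac{-32 - 78}{-13} = -136 - 135 \left(\left(-110\right) \left(- \frac{1}{13}\right)\right) = -136 - \frac{14850}{13} = - \frac{16618}{13}$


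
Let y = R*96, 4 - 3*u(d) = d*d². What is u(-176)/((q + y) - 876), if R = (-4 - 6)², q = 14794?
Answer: 908630/11759 ≈ 77.271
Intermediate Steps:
u(d) = 4/3 - d³/3 (u(d) = 4/3 - d*d²/3 = 4/3 - d³/3)
R = 100 (R = (-10)² = 100)
y = 9600 (y = 100*96 = 9600)
u(-176)/((q + y) - 876) = (4/3 - ⅓*(-176)³)/((14794 + 9600) - 876) = (4/3 - ⅓*(-5451776))/(24394 - 876) = (4/3 + 5451776/3)/23518 = 1817260*(1/23518) = 908630/11759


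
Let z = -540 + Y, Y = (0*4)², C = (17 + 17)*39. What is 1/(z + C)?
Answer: 1/786 ≈ 0.0012723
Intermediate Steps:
C = 1326 (C = 34*39 = 1326)
Y = 0 (Y = 0² = 0)
z = -540 (z = -540 + 0 = -540)
1/(z + C) = 1/(-540 + 1326) = 1/786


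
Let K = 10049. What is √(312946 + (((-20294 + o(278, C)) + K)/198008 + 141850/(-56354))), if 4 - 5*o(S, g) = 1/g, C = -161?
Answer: √15781656543342489431646026054/224565674494 ≈ 559.41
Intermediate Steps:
o(S, g) = ⅘ - 1/(5*g)
√(312946 + (((-20294 + o(278, C)) + K)/198008 + 141850/(-56354))) = √(312946 + (((-20294 + (⅕)*(-1 + 4*(-161))/(-161)) + 10049)/198008 + 141850/(-56354))) = √(312946 + (((-20294 + (⅕)*(-1/161)*(-1 - 644)) + 10049)*(1/198008) + 141850*(-1/56354))) = √(312946 + (((-20294 + (⅕)*(-1/161)*(-645)) + 10049)*(1/198008) - 70925/28177)) = √(312946 + (((-20294 + 129/161) + 10049)*(1/198008) - 70925/28177)) = √(312946 + ((-3267205/161 + 10049)*(1/198008) - 70925/28177)) = √(312946 + (-1649316/161*1/198008 - 70925/28177)) = √(312946 + (-412329/7969822 - 70925/28177)) = √(312946 - 576877819583/224565674494) = √(70276352692379741/224565674494) = √15781656543342489431646026054/224565674494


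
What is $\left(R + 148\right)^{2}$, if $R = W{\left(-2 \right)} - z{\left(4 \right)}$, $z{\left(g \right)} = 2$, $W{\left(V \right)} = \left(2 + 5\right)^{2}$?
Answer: $38025$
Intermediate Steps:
$W{\left(V \right)} = 49$ ($W{\left(V \right)} = 7^{2} = 49$)
$R = 47$ ($R = 49 - 2 = 47$)
$\left(R + 148\right)^{2} = \left(47 + 148\right)^{2} = 195^{2} = 38025$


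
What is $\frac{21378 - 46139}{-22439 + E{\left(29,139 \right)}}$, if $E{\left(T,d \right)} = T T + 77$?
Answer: $\frac{24761}{21521} \approx 1.1506$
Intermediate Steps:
$E{\left(T,d \right)} = 77 + T^{2}$ ($E{\left(T,d \right)} = T^{2} + 77 = 77 + T^{2}$)
$\frac{21378 - 46139}{-22439 + E{\left(29,139 \right)}} = \frac{21378 - 46139}{-22439 + \left(77 + 29^{2}\right)} = - \frac{24761}{-22439 + \left(77 + 841\right)} = - \frac{24761}{-22439 + 918} = - \frac{24761}{-21521} = \left(-24761\right) \left(- \frac{1}{21521}\right) = \frac{24761}{21521}$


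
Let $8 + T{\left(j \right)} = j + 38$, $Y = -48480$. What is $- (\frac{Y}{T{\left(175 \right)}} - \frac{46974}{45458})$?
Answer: $\frac{221343351}{931889} \approx 237.52$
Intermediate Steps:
$T{\left(j \right)} = 30 + j$ ($T{\left(j \right)} = -8 + \left(j + 38\right) = -8 + \left(38 + j\right) = 30 + j$)
$- (\frac{Y}{T{\left(175 \right)}} - \frac{46974}{45458}) = - (- \frac{48480}{30 + 175} - \frac{46974}{45458}) = - (- \frac{48480}{205} - \frac{23487}{22729}) = - (\left(-48480\right) \frac{1}{205} - \frac{23487}{22729}) = - (- \frac{9696}{41} - \frac{23487}{22729}) = \left(-1\right) \left(- \frac{221343351}{931889}\right) = \frac{221343351}{931889}$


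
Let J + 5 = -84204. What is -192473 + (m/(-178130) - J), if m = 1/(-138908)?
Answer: -2678849992378559/24743682040 ≈ -1.0826e+5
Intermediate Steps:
J = -84209 (J = -5 - 84204 = -84209)
m = -1/138908 ≈ -7.1990e-6
-192473 + (m/(-178130) - J) = -192473 + (-1/138908/(-178130) - 1*(-84209)) = -192473 + (-1/138908*(-1/178130) + 84209) = -192473 + (1/24743682040 + 84209) = -192473 + 2083640720906361/24743682040 = -2678849992378559/24743682040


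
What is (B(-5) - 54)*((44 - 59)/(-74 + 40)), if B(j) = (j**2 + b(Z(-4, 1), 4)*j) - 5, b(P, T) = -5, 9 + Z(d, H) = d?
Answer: -135/34 ≈ -3.9706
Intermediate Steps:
Z(d, H) = -9 + d
B(j) = -5 + j**2 - 5*j (B(j) = (j**2 - 5*j) - 5 = -5 + j**2 - 5*j)
(B(-5) - 54)*((44 - 59)/(-74 + 40)) = ((-5 + (-5)**2 - 5*(-5)) - 54)*((44 - 59)/(-74 + 40)) = ((-5 + 25 + 25) - 54)*(-15/(-34)) = (45 - 54)*(-15*(-1/34)) = -9*15/34 = -135/34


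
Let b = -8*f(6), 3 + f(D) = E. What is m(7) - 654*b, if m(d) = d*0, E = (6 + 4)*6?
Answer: 298224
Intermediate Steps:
E = 60 (E = 10*6 = 60)
f(D) = 57 (f(D) = -3 + 60 = 57)
m(d) = 0
b = -456 (b = -8*57 = -456)
m(7) - 654*b = 0 - 654*(-456) = 0 + 298224 = 298224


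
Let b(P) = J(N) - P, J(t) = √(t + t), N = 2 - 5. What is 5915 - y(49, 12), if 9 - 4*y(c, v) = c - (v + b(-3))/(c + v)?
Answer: 1445685/244 - I*√6/244 ≈ 5924.9 - 0.010039*I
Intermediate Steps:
N = -3
J(t) = √2*√t (J(t) = √(2*t) = √2*√t)
b(P) = -P + I*√6 (b(P) = √2*√(-3) - P = √2*(I*√3) - P = I*√6 - P = -P + I*√6)
y(c, v) = 9/4 - c/4 + (3 + v + I*√6)/(4*(c + v)) (y(c, v) = 9/4 - (c - (v + (-1*(-3) + I*√6))/(c + v))/4 = 9/4 - (c - (v + (3 + I*√6))/(c + v))/4 = 9/4 - (c - (3 + v + I*√6)/(c + v))/4 = 9/4 + (-c/4 + (3 + v + I*√6)/(4*(c + v))) = 9/4 - c/4 + (3 + v + I*√6)/(4*(c + v)))
5915 - y(49, 12) = 5915 - (3 - 1*49² + 9*49 + 10*12 + I*√6 - 1*49*12)/(4*(49 + 12)) = 5915 - (3 - 1*2401 + 441 + 120 + I*√6 - 588)/(4*61) = 5915 - (3 - 2401 + 441 + 120 + I*√6 - 588)/(4*61) = 5915 - (-2425 + I*√6)/(4*61) = 5915 - (-2425/244 + I*√6/244) = 5915 + (2425/244 - I*√6/244) = 1445685/244 - I*√6/244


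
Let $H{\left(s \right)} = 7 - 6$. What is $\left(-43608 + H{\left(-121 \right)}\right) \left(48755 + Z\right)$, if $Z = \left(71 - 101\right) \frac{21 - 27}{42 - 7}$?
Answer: $- \frac{14883984847}{7} \approx -2.1263 \cdot 10^{9}$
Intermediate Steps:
$H{\left(s \right)} = 1$ ($H{\left(s \right)} = 7 - 6 = 1$)
$Z = \frac{36}{7}$ ($Z = - 30 \left(- \frac{6}{35}\right) = - 30 \left(\left(-6\right) \frac{1}{35}\right) = \left(-30\right) \left(- \frac{6}{35}\right) = \frac{36}{7} \approx 5.1429$)
$\left(-43608 + H{\left(-121 \right)}\right) \left(48755 + Z\right) = \left(-43608 + 1\right) \left(48755 + \frac{36}{7}\right) = \left(-43607\right) \frac{341321}{7} = - \frac{14883984847}{7}$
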